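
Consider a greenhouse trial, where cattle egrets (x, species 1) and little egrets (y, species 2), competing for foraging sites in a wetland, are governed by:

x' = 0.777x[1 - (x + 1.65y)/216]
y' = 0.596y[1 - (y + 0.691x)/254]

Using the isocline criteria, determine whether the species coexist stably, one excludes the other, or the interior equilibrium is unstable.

Compare the nullcline intercepts: K1/α12 = 216/1.65 = 131 < K2 = 254; K2/α21 = 254/0.691 = 368 > K1 = 216.
Since the inequalities point opposite ways, species 2 can invade but species 1 cannot.

species 2 excludes species 1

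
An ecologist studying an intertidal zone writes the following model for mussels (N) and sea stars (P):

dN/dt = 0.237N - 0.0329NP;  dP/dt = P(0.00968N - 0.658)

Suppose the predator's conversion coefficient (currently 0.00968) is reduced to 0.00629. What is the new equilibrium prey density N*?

At the interior fixed point, setting dP/dt = 0 with P > 0 fixes N* = (predator death rate)/(NP coefficient) — independent of the other coefficients.
With the change, N* = 0.658/0.00629 = 105; it rises from 68.

N* ≈ 105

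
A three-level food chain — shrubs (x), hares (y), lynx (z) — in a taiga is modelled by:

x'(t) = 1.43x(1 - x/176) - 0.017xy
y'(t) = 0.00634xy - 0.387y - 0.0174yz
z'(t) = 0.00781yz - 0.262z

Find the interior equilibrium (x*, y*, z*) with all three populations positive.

x* ≈ 106, y* ≈ 33.5, z* ≈ 16.3

From dz/dt = 0: 0.00781y* = 0.262, so y* = 33.5.
From dx/dt = 0: 1.43(1 - x*/176) = 0.017·33.5, giving x* = 176·(1 - 0.399) = 106.
From dy/dt = 0: 0.00634·106 - 0.387 = 0.0174z*, so z* = 0.284/0.0174 = 16.3.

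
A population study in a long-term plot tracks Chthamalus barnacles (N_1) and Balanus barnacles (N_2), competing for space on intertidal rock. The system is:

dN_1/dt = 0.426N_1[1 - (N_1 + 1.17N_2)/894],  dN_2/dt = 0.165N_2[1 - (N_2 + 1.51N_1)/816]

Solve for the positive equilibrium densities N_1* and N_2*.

Setting both brackets to zero gives the nullclines N_1 + 1.17N_2 = 894 and 1.51N_1 + N_2 = 816.
Substituting N_2 = 816 - 1.51N_1 into the first: N_1(1 - 1.17·1.51) = 894 - 1.17·816.
So N_1* = -60.7/-0.767 = 79.2, and then N_2* = 816 - 1.51·79.2 = 696.

N_1* ≈ 79.2, N_2* ≈ 696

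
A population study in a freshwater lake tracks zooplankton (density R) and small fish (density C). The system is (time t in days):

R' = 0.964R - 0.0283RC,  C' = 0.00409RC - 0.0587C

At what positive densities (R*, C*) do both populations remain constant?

Set dC/dt = 0 with C > 0: 0.00409R - 0.0587 = 0, so R* = 0.0587/0.00409 = 14.4.
Set dR/dt = 0 with R > 0: 0.964 - 0.0283C = 0, so C* = 0.964/0.0283 = 34.1.

R* ≈ 14.4, C* ≈ 34.1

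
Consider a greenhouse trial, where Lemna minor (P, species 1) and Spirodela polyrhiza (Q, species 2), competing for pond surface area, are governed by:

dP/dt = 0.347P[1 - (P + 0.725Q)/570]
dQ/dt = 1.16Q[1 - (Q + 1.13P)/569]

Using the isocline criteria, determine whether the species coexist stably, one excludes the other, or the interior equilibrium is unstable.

species 1 excludes species 2

Compare the nullcline intercepts: K1/α12 = 570/0.725 = 786 > K2 = 569; K2/α21 = 569/1.13 = 504 < K1 = 570.
Since the inequalities point opposite ways, species 1 can invade but species 2 cannot.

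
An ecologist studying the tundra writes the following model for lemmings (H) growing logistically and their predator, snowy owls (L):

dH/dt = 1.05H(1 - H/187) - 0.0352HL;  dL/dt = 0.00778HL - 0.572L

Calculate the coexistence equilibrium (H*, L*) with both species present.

From dL/dt = 0 with L > 0: 0.00778H* = 0.572, so H* = 73.5.
Substitute into dH/dt = 0: 1.05(1 - 73.5/187) = 0.0352L*.
The bracket is 0.607, giving L* = 0.637/0.0352 = 18.1.

H* ≈ 73.5, L* ≈ 18.1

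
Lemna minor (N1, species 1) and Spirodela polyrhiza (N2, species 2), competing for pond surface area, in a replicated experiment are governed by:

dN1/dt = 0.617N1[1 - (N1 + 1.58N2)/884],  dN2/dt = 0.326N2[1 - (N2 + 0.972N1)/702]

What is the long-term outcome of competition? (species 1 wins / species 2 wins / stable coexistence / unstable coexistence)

Compare the nullcline intercepts: K1/α12 = 884/1.58 = 559 < K2 = 702; K2/α21 = 702/0.972 = 722 < K1 = 884.
Since both are reversed, neither can invade when rare; the interior point is a saddle.

unstable coexistence (outcome depends on initial conditions)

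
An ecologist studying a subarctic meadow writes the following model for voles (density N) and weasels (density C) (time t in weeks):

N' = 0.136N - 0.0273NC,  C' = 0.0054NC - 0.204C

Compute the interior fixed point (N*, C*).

N* ≈ 37.8, C* ≈ 4.98

Set dC/dt = 0 with C > 0: 0.0054N - 0.204 = 0, so N* = 0.204/0.0054 = 37.8.
Set dN/dt = 0 with N > 0: 0.136 - 0.0273C = 0, so C* = 0.136/0.0273 = 4.98.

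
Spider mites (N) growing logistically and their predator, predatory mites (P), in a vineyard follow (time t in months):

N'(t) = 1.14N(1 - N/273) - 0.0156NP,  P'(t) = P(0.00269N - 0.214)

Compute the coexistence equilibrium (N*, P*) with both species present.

N* ≈ 79.6, P* ≈ 51.8

From dP/dt = 0 with P > 0: 0.00269N* = 0.214, so N* = 79.6.
Substitute into dN/dt = 0: 1.14(1 - 79.6/273) = 0.0156P*.
The bracket is 0.709, giving P* = 0.808/0.0156 = 51.8.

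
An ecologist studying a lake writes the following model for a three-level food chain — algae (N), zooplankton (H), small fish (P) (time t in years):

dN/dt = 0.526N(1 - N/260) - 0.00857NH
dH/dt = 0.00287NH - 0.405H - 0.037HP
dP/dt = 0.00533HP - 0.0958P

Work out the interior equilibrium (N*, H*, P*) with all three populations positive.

N* ≈ 184, H* ≈ 18, P* ≈ 3.32

From dP/dt = 0: 0.00533H* = 0.0958, so H* = 18.
From dN/dt = 0: 0.526(1 - N*/260) = 0.00857·18, giving N* = 260·(1 - 0.293) = 184.
From dH/dt = 0: 0.00287·184 - 0.405 = 0.037P*, so P* = 0.123/0.037 = 3.32.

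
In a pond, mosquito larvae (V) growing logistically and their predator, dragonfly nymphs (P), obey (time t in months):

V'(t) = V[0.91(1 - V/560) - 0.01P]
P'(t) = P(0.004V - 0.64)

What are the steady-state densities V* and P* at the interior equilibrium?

From dP/dt = 0 with P > 0: 0.004V* = 0.64, so V* = 160.
Substitute into dV/dt = 0: 0.91(1 - 160/560) = 0.01P*.
The bracket is 0.714, giving P* = 0.65/0.01 = 65.

V* ≈ 160, P* ≈ 65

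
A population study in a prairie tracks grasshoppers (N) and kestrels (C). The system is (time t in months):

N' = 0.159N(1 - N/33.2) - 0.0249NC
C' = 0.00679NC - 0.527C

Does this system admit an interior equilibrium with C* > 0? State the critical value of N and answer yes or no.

The predator equation gives dC/dt > 0 only when N > 0.527/0.00679 = 77.6.
Without the predator, N → K = 33.2. Since 33.2 < 77.6, the predator cannot invade.

Threshold N = 77.6; K < 77.6, so no, the predator goes extinct.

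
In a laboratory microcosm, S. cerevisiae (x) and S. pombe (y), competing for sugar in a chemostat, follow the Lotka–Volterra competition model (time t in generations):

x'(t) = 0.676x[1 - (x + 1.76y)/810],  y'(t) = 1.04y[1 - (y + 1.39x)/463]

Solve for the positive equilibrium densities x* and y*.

x* ≈ 3.37, y* ≈ 458

Setting both brackets to zero gives the nullclines x + 1.76y = 810 and 1.39x + y = 463.
Substituting y = 463 - 1.39x into the first: x(1 - 1.76·1.39) = 810 - 1.76·463.
So x* = -4.88/-1.45 = 3.37, and then y* = 463 - 1.39·3.37 = 458.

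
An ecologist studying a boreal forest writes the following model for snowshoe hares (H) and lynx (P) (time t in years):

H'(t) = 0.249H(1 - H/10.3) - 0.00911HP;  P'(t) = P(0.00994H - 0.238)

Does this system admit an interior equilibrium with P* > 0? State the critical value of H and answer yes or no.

Threshold H = 23.9; K < 23.9, so no, the predator goes extinct.

The predator equation gives dP/dt > 0 only when H > 0.238/0.00994 = 23.9.
Without the predator, H → K = 10.3. Since 10.3 < 23.9, the predator cannot invade.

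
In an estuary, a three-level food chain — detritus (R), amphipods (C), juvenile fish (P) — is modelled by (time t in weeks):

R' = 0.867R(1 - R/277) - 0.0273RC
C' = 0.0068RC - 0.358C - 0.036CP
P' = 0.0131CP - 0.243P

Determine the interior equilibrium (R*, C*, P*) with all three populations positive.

From dP/dt = 0: 0.0131C* = 0.243, so C* = 18.5.
From dR/dt = 0: 0.867(1 - R*/277) = 0.0273·18.5, giving R* = 277·(1 - 0.584) = 115.
From dC/dt = 0: 0.0068·115 - 0.358 = 0.036P*, so P* = 0.425/0.036 = 11.8.

R* ≈ 115, C* ≈ 18.5, P* ≈ 11.8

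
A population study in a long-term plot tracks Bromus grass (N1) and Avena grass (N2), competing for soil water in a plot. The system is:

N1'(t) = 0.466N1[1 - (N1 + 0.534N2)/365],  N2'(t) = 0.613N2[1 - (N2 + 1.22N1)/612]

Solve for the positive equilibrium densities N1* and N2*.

N1* ≈ 110, N2* ≈ 478

Setting both brackets to zero gives the nullclines N1 + 0.534N2 = 365 and 1.22N1 + N2 = 612.
Substituting N2 = 612 - 1.22N1 into the first: N1(1 - 0.534·1.22) = 365 - 0.534·612.
So N1* = 38.2/0.349 = 110, and then N2* = 612 - 1.22·110 = 478.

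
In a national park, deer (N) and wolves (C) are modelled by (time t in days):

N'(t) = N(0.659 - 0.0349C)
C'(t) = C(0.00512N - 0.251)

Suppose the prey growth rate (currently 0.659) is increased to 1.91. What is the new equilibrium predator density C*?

C* ≈ 54.7

At the interior fixed point, setting dN/dt = 0 with N > 0 fixes C* = (prey growth rate)/(NC coefficient) — independent of the other coefficients.
With the change, C* = 1.91/0.0349 = 54.7; it rises from 18.9.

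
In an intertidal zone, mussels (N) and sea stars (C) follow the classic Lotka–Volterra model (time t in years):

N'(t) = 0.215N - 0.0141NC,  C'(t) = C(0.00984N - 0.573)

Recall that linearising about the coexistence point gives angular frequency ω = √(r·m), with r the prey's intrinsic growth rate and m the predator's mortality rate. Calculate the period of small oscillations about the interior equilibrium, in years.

Here r = 0.215 and m = 0.573, so r·m = 0.123.
ω = √0.123 = 0.351 per year, hence T = 2π/ω ≈ 17.9 years.

T ≈ 17.9 years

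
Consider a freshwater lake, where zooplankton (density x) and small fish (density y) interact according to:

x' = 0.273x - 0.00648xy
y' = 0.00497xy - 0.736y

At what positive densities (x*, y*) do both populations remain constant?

Set dy/dt = 0 with y > 0: 0.00497x - 0.736 = 0, so x* = 0.736/0.00497 = 148.
Set dx/dt = 0 with x > 0: 0.273 - 0.00648y = 0, so y* = 0.273/0.00648 = 42.1.

x* ≈ 148, y* ≈ 42.1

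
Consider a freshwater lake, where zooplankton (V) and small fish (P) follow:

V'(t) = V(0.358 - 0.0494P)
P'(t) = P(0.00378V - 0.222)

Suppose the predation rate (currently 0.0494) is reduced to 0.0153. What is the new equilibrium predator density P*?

P* ≈ 23.4

At the interior fixed point, setting dV/dt = 0 with V > 0 fixes P* = (prey growth rate)/(VP coefficient) — independent of the other coefficients.
With the change, P* = 0.358/0.0153 = 23.4; it rises from 7.25.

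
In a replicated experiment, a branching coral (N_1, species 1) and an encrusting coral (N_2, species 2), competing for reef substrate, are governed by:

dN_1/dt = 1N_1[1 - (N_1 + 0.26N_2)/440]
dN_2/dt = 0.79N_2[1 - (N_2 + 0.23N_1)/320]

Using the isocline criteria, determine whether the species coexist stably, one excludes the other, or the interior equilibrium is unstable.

stable coexistence

Compare the nullcline intercepts: K1/α12 = 440/0.26 = 1690 > K2 = 320; K2/α21 = 320/0.23 = 1390 > K1 = 440.
Since both inequalities hold, each species can invade when rare, so the interior equilibrium is stable.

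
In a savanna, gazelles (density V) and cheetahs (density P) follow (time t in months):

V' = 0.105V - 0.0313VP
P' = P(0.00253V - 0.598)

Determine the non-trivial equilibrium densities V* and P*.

Set dP/dt = 0 with P > 0: 0.00253V - 0.598 = 0, so V* = 0.598/0.00253 = 236.
Set dV/dt = 0 with V > 0: 0.105 - 0.0313P = 0, so P* = 0.105/0.0313 = 3.35.

V* ≈ 236, P* ≈ 3.35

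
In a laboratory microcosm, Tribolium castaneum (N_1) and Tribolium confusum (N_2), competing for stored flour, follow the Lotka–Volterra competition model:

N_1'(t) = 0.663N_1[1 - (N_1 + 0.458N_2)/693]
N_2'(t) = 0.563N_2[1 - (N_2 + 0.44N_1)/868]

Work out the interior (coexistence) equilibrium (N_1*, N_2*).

N_1* ≈ 370, N_2* ≈ 705

Setting both brackets to zero gives the nullclines N_1 + 0.458N_2 = 693 and 0.44N_1 + N_2 = 868.
Substituting N_2 = 868 - 0.44N_1 into the first: N_1(1 - 0.458·0.44) = 693 - 0.458·868.
So N_1* = 295/0.798 = 370, and then N_2* = 868 - 0.44·370 = 705.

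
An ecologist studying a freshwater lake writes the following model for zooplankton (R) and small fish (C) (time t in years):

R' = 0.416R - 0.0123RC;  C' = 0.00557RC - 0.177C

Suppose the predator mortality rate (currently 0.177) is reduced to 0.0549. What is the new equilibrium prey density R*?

At the interior fixed point, setting dC/dt = 0 with C > 0 fixes R* = (predator death rate)/(RC coefficient) — independent of the other coefficients.
With the change, R* = 0.0549/0.00557 = 9.86; it falls from 31.8.

R* ≈ 9.86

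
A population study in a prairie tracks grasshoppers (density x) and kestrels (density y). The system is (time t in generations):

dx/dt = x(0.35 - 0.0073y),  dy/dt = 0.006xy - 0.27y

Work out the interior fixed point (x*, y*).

Set dy/dt = 0 with y > 0: 0.006x - 0.27 = 0, so x* = 0.27/0.006 = 45.
Set dx/dt = 0 with x > 0: 0.35 - 0.0073y = 0, so y* = 0.35/0.0073 = 47.9.

x* ≈ 45, y* ≈ 47.9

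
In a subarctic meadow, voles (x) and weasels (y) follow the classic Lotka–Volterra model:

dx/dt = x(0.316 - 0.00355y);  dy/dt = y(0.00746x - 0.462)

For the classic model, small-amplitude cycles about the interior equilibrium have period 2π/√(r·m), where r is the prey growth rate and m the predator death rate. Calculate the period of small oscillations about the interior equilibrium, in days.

Here r = 0.316 and m = 0.462, so r·m = 0.146.
ω = √0.146 = 0.382 per day, hence T = 2π/ω ≈ 16.4 days.

T ≈ 16.4 days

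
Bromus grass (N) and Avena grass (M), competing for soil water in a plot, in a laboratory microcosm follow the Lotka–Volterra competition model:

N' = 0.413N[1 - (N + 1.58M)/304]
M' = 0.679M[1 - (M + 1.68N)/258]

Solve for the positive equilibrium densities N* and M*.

Setting both brackets to zero gives the nullclines N + 1.58M = 304 and 1.68N + M = 258.
Substituting M = 258 - 1.68N into the first: N(1 - 1.58·1.68) = 304 - 1.58·258.
So N* = -104/-1.65 = 62.6, and then M* = 258 - 1.68·62.6 = 153.

N* ≈ 62.6, M* ≈ 153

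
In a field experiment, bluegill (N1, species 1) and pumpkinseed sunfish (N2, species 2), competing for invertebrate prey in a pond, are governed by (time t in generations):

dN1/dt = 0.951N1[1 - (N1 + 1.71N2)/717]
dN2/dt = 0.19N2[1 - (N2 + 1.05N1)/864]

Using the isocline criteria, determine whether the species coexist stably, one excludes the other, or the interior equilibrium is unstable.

Compare the nullcline intercepts: K1/α12 = 717/1.71 = 419 < K2 = 864; K2/α21 = 864/1.05 = 823 > K1 = 717.
Since the inequalities point opposite ways, species 2 can invade but species 1 cannot.

species 2 excludes species 1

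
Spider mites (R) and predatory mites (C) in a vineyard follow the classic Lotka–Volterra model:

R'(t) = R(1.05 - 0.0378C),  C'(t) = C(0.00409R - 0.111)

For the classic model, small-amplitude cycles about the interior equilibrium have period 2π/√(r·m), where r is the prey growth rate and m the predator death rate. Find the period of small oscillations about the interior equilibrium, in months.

T ≈ 18.4 months

Here r = 1.05 and m = 0.111, so r·m = 0.117.
ω = √0.117 = 0.341 per month, hence T = 2π/ω ≈ 18.4 months.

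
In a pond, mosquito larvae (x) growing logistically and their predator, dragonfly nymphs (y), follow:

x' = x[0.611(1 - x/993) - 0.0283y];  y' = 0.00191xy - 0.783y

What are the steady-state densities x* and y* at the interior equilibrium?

From dy/dt = 0 with y > 0: 0.00191x* = 0.783, so x* = 410.
Substitute into dx/dt = 0: 0.611(1 - 410/993) = 0.0283y*.
The bracket is 0.587, giving y* = 0.359/0.0283 = 12.7.

x* ≈ 410, y* ≈ 12.7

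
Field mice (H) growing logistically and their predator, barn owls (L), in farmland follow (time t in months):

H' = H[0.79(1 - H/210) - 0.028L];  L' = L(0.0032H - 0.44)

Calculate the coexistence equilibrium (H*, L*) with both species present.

From dL/dt = 0 with L > 0: 0.0032H* = 0.44, so H* = 138.
Substitute into dH/dt = 0: 0.79(1 - 138/210) = 0.028L*.
The bracket is 0.345, giving L* = 0.273/0.028 = 9.74.

H* ≈ 138, L* ≈ 9.74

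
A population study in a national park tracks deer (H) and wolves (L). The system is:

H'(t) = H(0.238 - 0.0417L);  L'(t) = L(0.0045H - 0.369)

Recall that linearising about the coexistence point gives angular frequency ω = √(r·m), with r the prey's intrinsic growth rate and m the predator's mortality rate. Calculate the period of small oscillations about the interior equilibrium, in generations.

T ≈ 21.2 generations

Here r = 0.238 and m = 0.369, so r·m = 0.0878.
ω = √0.0878 = 0.296 per generation, hence T = 2π/ω ≈ 21.2 generations.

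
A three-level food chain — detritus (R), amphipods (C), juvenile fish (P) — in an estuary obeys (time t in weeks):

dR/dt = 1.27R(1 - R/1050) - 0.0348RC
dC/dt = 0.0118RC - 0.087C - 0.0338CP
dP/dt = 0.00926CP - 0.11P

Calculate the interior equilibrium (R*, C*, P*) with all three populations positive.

R* ≈ 708, C* ≈ 11.9, P* ≈ 245

From dP/dt = 0: 0.00926C* = 0.11, so C* = 11.9.
From dR/dt = 0: 1.27(1 - R*/1050) = 0.0348·11.9, giving R* = 1050·(1 - 0.326) = 708.
From dC/dt = 0: 0.0118·708 - 0.087 = 0.0338P*, so P* = 8.27/0.0338 = 245.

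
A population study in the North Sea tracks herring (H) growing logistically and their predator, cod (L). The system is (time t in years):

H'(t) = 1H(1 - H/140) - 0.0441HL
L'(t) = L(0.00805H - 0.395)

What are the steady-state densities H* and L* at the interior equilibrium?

From dL/dt = 0 with L > 0: 0.00805H* = 0.395, so H* = 49.1.
Substitute into dH/dt = 0: 1(1 - 49.1/140) = 0.0441L*.
The bracket is 0.65, giving L* = 0.65/0.0441 = 14.7.

H* ≈ 49.1, L* ≈ 14.7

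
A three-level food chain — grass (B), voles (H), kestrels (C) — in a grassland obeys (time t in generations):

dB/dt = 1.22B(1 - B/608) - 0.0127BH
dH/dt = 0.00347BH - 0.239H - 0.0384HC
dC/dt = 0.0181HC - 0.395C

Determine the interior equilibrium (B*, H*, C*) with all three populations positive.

From dC/dt = 0: 0.0181H* = 0.395, so H* = 21.8.
From dB/dt = 0: 1.22(1 - B*/608) = 0.0127·21.8, giving B* = 608·(1 - 0.227) = 470.
From dH/dt = 0: 0.00347·470 - 0.239 = 0.0384C*, so C* = 1.39/0.0384 = 36.2.

B* ≈ 470, H* ≈ 21.8, C* ≈ 36.2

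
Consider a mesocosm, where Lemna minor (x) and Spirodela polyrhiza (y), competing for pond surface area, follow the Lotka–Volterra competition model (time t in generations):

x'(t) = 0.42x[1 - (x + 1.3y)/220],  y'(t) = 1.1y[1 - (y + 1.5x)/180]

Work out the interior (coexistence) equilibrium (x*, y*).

Setting both brackets to zero gives the nullclines x + 1.3y = 220 and 1.5x + y = 180.
Substituting y = 180 - 1.5x into the first: x(1 - 1.3·1.5) = 220 - 1.3·180.
So x* = -14/-0.95 = 14.7, and then y* = 180 - 1.5·14.7 = 158.

x* ≈ 14.7, y* ≈ 158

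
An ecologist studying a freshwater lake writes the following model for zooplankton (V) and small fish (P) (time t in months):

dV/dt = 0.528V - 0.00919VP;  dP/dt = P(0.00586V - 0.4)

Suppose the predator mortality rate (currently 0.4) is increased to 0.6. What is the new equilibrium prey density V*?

At the interior fixed point, setting dP/dt = 0 with P > 0 fixes V* = (predator death rate)/(VP coefficient) — independent of the other coefficients.
With the change, V* = 0.6/0.00586 = 102; it rises from 68.3.

V* ≈ 102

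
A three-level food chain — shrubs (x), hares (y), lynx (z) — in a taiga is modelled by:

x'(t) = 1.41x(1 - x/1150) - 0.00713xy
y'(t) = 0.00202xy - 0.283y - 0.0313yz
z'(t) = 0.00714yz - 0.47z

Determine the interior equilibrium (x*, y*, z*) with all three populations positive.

x* ≈ 767, y* ≈ 65.8, z* ≈ 40.5

From dz/dt = 0: 0.00714y* = 0.47, so y* = 65.8.
From dx/dt = 0: 1.41(1 - x*/1150) = 0.00713·65.8, giving x* = 1150·(1 - 0.333) = 767.
From dy/dt = 0: 0.00202·767 - 0.283 = 0.0313z*, so z* = 1.27/0.0313 = 40.5.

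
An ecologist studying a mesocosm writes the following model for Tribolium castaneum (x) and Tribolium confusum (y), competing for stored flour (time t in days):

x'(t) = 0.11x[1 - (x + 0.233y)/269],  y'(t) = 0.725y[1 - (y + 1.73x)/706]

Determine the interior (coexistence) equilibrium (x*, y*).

x* ≈ 175, y* ≈ 403

Setting both brackets to zero gives the nullclines x + 0.233y = 269 and 1.73x + y = 706.
Substituting y = 706 - 1.73x into the first: x(1 - 0.233·1.73) = 269 - 0.233·706.
So x* = 105/0.597 = 175, and then y* = 706 - 1.73·175 = 403.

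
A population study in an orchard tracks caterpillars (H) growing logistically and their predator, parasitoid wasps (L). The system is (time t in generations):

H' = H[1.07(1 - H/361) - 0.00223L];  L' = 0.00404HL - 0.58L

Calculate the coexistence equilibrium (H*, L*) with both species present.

H* ≈ 144, L* ≈ 289

From dL/dt = 0 with L > 0: 0.00404H* = 0.58, so H* = 144.
Substitute into dH/dt = 0: 1.07(1 - 144/361) = 0.00223L*.
The bracket is 0.602, giving L* = 0.644/0.00223 = 289.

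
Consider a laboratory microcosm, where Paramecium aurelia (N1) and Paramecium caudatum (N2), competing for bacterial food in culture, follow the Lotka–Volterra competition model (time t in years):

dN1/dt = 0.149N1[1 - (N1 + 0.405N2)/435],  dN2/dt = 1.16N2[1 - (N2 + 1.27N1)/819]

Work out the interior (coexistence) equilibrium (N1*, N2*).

Setting both brackets to zero gives the nullclines N1 + 0.405N2 = 435 and 1.27N1 + N2 = 819.
Substituting N2 = 819 - 1.27N1 into the first: N1(1 - 0.405·1.27) = 435 - 0.405·819.
So N1* = 103/0.486 = 213, and then N2* = 819 - 1.27·213 = 549.

N1* ≈ 213, N2* ≈ 549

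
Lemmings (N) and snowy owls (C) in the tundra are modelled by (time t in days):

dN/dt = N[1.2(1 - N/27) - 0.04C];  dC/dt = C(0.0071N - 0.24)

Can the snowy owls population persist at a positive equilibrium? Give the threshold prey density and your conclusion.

Threshold N = 33.8; K < 33.8, so no, the predator goes extinct.

The predator equation gives dC/dt > 0 only when N > 0.24/0.0071 = 33.8.
Without the predator, N → K = 27. Since 27 < 33.8, the predator cannot invade.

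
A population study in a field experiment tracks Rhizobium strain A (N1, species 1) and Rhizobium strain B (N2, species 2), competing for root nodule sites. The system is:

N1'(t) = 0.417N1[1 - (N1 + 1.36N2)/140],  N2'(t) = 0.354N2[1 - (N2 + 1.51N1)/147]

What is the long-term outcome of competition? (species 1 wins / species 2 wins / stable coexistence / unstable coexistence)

unstable coexistence (outcome depends on initial conditions)

Compare the nullcline intercepts: K1/α12 = 140/1.36 = 103 < K2 = 147; K2/α21 = 147/1.51 = 97.4 < K1 = 140.
Since both are reversed, neither can invade when rare; the interior point is a saddle.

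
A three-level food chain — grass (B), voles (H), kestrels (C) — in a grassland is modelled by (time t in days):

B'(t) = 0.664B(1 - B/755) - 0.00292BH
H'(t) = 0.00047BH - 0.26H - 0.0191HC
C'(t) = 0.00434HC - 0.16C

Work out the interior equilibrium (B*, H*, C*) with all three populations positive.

From dC/dt = 0: 0.00434H* = 0.16, so H* = 36.9.
From dB/dt = 0: 0.664(1 - B*/755) = 0.00292·36.9, giving B* = 755·(1 - 0.162) = 633.
From dH/dt = 0: 0.00047·633 - 0.26 = 0.0191C*, so C* = 0.0373/0.0191 = 1.95.

B* ≈ 633, H* ≈ 36.9, C* ≈ 1.95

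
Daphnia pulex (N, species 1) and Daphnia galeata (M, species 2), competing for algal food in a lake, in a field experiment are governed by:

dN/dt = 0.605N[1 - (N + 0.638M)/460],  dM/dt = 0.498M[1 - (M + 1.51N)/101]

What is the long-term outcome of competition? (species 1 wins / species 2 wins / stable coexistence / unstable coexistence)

species 1 excludes species 2

Compare the nullcline intercepts: K1/α12 = 460/0.638 = 721 > K2 = 101; K2/α21 = 101/1.51 = 66.9 < K1 = 460.
Since the inequalities point opposite ways, species 1 can invade but species 2 cannot.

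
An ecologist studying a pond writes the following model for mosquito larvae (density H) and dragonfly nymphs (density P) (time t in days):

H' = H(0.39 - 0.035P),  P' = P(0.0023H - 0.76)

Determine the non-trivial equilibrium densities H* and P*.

Set dP/dt = 0 with P > 0: 0.0023H - 0.76 = 0, so H* = 0.76/0.0023 = 330.
Set dH/dt = 0 with H > 0: 0.39 - 0.035P = 0, so P* = 0.39/0.035 = 11.1.

H* ≈ 330, P* ≈ 11.1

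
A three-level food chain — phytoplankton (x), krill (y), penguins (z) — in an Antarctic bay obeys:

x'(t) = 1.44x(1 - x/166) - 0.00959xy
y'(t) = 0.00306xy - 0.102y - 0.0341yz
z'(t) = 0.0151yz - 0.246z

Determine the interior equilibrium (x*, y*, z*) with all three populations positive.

x* ≈ 148, y* ≈ 16.3, z* ≈ 10.3

From dz/dt = 0: 0.0151y* = 0.246, so y* = 16.3.
From dx/dt = 0: 1.44(1 - x*/166) = 0.00959·16.3, giving x* = 166·(1 - 0.108) = 148.
From dy/dt = 0: 0.00306·148 - 0.102 = 0.0341z*, so z* = 0.351/0.0341 = 10.3.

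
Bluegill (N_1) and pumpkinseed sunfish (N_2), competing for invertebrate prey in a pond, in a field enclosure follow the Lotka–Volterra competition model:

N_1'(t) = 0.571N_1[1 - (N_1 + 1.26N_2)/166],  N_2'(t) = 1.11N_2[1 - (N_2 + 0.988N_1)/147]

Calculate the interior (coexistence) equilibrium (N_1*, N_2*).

Setting both brackets to zero gives the nullclines N_1 + 1.26N_2 = 166 and 0.988N_1 + N_2 = 147.
Substituting N_2 = 147 - 0.988N_1 into the first: N_1(1 - 1.26·0.988) = 166 - 1.26·147.
So N_1* = -19.2/-0.245 = 78.5, and then N_2* = 147 - 0.988·78.5 = 69.5.

N_1* ≈ 78.5, N_2* ≈ 69.5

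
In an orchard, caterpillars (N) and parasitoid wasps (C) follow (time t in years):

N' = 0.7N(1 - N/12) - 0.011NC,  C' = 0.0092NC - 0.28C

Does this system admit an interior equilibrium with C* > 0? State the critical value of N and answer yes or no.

The predator equation gives dC/dt > 0 only when N > 0.28/0.0092 = 30.4.
Without the predator, N → K = 12. Since 12 < 30.4, the predator cannot invade.

Threshold N = 30.4; K < 30.4, so no, the predator goes extinct.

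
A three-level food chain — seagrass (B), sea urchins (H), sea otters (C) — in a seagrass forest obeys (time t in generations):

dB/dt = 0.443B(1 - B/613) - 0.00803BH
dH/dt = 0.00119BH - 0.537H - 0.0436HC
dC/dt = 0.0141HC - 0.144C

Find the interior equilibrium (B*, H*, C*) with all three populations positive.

B* ≈ 500, H* ≈ 10.2, C* ≈ 1.32

From dC/dt = 0: 0.0141H* = 0.144, so H* = 10.2.
From dB/dt = 0: 0.443(1 - B*/613) = 0.00803·10.2, giving B* = 613·(1 - 0.185) = 500.
From dH/dt = 0: 0.00119·500 - 0.537 = 0.0436C*, so C* = 0.0574/0.0436 = 1.32.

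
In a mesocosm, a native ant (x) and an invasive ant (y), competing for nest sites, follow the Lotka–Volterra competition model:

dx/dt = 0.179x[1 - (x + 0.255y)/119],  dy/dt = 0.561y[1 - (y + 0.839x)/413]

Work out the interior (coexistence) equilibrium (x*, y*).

Setting both brackets to zero gives the nullclines x + 0.255y = 119 and 0.839x + y = 413.
Substituting y = 413 - 0.839x into the first: x(1 - 0.255·0.839) = 119 - 0.255·413.
So x* = 13.7/0.786 = 17.4, and then y* = 413 - 0.839·17.4 = 398.

x* ≈ 17.4, y* ≈ 398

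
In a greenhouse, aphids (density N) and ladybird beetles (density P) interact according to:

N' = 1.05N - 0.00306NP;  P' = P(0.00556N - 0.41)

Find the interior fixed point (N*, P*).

N* ≈ 73.7, P* ≈ 343

Set dP/dt = 0 with P > 0: 0.00556N - 0.41 = 0, so N* = 0.41/0.00556 = 73.7.
Set dN/dt = 0 with N > 0: 1.05 - 0.00306P = 0, so P* = 1.05/0.00306 = 343.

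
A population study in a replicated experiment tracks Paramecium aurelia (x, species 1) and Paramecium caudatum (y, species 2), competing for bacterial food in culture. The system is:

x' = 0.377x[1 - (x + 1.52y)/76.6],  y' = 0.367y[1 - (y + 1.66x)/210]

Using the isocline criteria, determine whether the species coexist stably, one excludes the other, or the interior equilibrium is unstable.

Compare the nullcline intercepts: K1/α12 = 76.6/1.52 = 50.4 < K2 = 210; K2/α21 = 210/1.66 = 127 > K1 = 76.6.
Since the inequalities point opposite ways, species 2 can invade but species 1 cannot.

species 2 excludes species 1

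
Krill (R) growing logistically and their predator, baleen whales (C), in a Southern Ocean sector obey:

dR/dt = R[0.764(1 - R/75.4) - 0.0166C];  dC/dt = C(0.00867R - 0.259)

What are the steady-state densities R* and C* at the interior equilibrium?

From dC/dt = 0 with C > 0: 0.00867R* = 0.259, so R* = 29.9.
Substitute into dR/dt = 0: 0.764(1 - 29.9/75.4) = 0.0166C*.
The bracket is 0.604, giving C* = 0.461/0.0166 = 27.8.

R* ≈ 29.9, C* ≈ 27.8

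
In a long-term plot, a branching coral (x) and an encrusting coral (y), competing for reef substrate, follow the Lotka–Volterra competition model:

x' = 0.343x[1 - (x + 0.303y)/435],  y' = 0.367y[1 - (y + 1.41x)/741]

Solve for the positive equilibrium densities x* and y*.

x* ≈ 367, y* ≈ 223

Setting both brackets to zero gives the nullclines x + 0.303y = 435 and 1.41x + y = 741.
Substituting y = 741 - 1.41x into the first: x(1 - 0.303·1.41) = 435 - 0.303·741.
So x* = 210/0.573 = 367, and then y* = 741 - 1.41·367 = 223.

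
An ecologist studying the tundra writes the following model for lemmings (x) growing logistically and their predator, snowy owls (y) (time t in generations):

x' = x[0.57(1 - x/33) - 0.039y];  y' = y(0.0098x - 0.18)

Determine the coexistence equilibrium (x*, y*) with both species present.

From dy/dt = 0 with y > 0: 0.0098x* = 0.18, so x* = 18.4.
Substitute into dx/dt = 0: 0.57(1 - 18.4/33) = 0.039y*.
The bracket is 0.443, giving y* = 0.253/0.039 = 6.48.

x* ≈ 18.4, y* ≈ 6.48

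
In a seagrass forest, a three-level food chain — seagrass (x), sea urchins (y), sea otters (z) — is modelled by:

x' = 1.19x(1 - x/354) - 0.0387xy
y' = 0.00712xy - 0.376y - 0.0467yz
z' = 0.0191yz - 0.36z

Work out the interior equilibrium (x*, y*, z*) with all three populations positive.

x* ≈ 137, y* ≈ 18.8, z* ≈ 12.8

From dz/dt = 0: 0.0191y* = 0.36, so y* = 18.8.
From dx/dt = 0: 1.19(1 - x*/354) = 0.0387·18.8, giving x* = 354·(1 - 0.613) = 137.
From dy/dt = 0: 0.00712·137 - 0.376 = 0.0467z*, so z* = 0.6/0.0467 = 12.8.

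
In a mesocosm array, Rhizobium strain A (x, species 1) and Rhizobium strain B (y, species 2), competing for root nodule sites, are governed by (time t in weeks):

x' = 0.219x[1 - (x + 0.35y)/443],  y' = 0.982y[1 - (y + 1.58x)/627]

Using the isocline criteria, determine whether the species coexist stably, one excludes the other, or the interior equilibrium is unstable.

species 1 excludes species 2

Compare the nullcline intercepts: K1/α12 = 443/0.35 = 1270 > K2 = 627; K2/α21 = 627/1.58 = 397 < K1 = 443.
Since the inequalities point opposite ways, species 1 can invade but species 2 cannot.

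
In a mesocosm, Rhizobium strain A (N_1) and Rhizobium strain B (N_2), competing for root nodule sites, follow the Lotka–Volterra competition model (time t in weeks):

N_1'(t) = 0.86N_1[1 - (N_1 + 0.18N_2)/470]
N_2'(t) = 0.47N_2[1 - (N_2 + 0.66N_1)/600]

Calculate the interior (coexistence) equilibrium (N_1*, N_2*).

N_1* ≈ 411, N_2* ≈ 329

Setting both brackets to zero gives the nullclines N_1 + 0.18N_2 = 470 and 0.66N_1 + N_2 = 600.
Substituting N_2 = 600 - 0.66N_1 into the first: N_1(1 - 0.18·0.66) = 470 - 0.18·600.
So N_1* = 362/0.881 = 411, and then N_2* = 600 - 0.66·411 = 329.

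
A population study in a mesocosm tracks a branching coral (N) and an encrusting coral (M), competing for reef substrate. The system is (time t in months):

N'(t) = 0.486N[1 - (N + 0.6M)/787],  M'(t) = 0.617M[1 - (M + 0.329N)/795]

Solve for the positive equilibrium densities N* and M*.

N* ≈ 386, M* ≈ 668

Setting both brackets to zero gives the nullclines N + 0.6M = 787 and 0.329N + M = 795.
Substituting M = 795 - 0.329N into the first: N(1 - 0.6·0.329) = 787 - 0.6·795.
So N* = 310/0.803 = 386, and then M* = 795 - 0.329·386 = 668.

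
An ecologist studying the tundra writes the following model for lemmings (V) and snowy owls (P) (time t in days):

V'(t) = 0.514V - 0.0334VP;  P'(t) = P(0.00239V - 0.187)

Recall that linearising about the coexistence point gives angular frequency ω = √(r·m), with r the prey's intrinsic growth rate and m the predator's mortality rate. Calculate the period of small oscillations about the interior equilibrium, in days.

T ≈ 20.3 days

Here r = 0.514 and m = 0.187, so r·m = 0.0961.
ω = √0.0961 = 0.31 per day, hence T = 2π/ω ≈ 20.3 days.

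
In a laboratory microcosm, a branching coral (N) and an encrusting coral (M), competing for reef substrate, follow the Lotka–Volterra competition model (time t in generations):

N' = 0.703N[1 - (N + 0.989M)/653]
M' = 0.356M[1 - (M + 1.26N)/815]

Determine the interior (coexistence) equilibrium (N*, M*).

Setting both brackets to zero gives the nullclines N + 0.989M = 653 and 1.26N + M = 815.
Substituting M = 815 - 1.26N into the first: N(1 - 0.989·1.26) = 653 - 0.989·815.
So N* = -153/-0.246 = 622, and then M* = 815 - 1.26·622 = 31.6.

N* ≈ 622, M* ≈ 31.6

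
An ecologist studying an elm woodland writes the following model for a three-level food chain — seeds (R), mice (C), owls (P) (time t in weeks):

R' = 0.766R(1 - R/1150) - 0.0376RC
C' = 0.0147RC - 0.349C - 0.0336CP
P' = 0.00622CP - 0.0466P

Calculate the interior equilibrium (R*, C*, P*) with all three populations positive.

R* ≈ 727, C* ≈ 7.49, P* ≈ 308

From dP/dt = 0: 0.00622C* = 0.0466, so C* = 7.49.
From dR/dt = 0: 0.766(1 - R*/1150) = 0.0376·7.49, giving R* = 1150·(1 - 0.368) = 727.
From dC/dt = 0: 0.0147·727 - 0.349 = 0.0336P*, so P* = 10.3/0.0336 = 308.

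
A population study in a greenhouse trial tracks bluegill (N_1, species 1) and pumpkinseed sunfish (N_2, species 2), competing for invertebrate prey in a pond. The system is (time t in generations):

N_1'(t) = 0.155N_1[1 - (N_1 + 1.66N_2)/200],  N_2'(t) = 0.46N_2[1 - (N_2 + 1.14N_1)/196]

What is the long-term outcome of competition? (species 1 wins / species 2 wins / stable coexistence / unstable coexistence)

unstable coexistence (outcome depends on initial conditions)

Compare the nullcline intercepts: K1/α12 = 200/1.66 = 120 < K2 = 196; K2/α21 = 196/1.14 = 172 < K1 = 200.
Since both are reversed, neither can invade when rare; the interior point is a saddle.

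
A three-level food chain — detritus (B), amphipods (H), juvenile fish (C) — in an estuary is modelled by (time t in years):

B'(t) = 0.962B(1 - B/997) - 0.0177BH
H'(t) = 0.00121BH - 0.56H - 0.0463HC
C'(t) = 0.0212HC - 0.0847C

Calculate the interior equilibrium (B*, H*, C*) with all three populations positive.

B* ≈ 924, H* ≈ 4, C* ≈ 12

From dC/dt = 0: 0.0212H* = 0.0847, so H* = 4.
From dB/dt = 0: 0.962(1 - B*/997) = 0.0177·4, giving B* = 997·(1 - 0.0735) = 924.
From dH/dt = 0: 0.00121·924 - 0.56 = 0.0463C*, so C* = 0.558/0.0463 = 12.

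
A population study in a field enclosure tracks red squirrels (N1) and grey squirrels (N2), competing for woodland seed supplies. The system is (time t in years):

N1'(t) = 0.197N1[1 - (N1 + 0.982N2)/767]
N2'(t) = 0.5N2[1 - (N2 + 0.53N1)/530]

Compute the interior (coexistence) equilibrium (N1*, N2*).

Setting both brackets to zero gives the nullclines N1 + 0.982N2 = 767 and 0.53N1 + N2 = 530.
Substituting N2 = 530 - 0.53N1 into the first: N1(1 - 0.982·0.53) = 767 - 0.982·530.
So N1* = 247/0.48 = 514, and then N2* = 530 - 0.53·514 = 258.

N1* ≈ 514, N2* ≈ 258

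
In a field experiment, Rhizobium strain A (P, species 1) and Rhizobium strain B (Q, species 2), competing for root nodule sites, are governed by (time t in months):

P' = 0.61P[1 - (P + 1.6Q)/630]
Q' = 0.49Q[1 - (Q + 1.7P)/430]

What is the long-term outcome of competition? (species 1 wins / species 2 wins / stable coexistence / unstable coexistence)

unstable coexistence (outcome depends on initial conditions)

Compare the nullcline intercepts: K1/α12 = 630/1.6 = 394 < K2 = 430; K2/α21 = 430/1.7 = 253 < K1 = 630.
Since both are reversed, neither can invade when rare; the interior point is a saddle.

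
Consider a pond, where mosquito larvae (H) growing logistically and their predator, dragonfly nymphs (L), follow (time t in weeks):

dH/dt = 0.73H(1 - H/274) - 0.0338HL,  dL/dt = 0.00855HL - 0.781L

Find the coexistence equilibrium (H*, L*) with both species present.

H* ≈ 91.3, L* ≈ 14.4

From dL/dt = 0 with L > 0: 0.00855H* = 0.781, so H* = 91.3.
Substitute into dH/dt = 0: 0.73(1 - 91.3/274) = 0.0338L*.
The bracket is 0.667, giving L* = 0.487/0.0338 = 14.4.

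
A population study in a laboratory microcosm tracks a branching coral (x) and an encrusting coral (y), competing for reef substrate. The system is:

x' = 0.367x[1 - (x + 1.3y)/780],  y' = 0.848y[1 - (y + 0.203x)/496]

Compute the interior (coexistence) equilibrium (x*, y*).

Setting both brackets to zero gives the nullclines x + 1.3y = 780 and 0.203x + y = 496.
Substituting y = 496 - 0.203x into the first: x(1 - 1.3·0.203) = 780 - 1.3·496.
So x* = 135/0.736 = 184, and then y* = 496 - 0.203·184 = 459.

x* ≈ 184, y* ≈ 459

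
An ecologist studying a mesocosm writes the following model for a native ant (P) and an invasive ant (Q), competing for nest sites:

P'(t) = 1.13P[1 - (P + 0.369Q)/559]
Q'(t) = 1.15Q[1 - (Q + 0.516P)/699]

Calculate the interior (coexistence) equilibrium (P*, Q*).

P* ≈ 372, Q* ≈ 507

Setting both brackets to zero gives the nullclines P + 0.369Q = 559 and 0.516P + Q = 699.
Substituting Q = 699 - 0.516P into the first: P(1 - 0.369·0.516) = 559 - 0.369·699.
So P* = 301/0.81 = 372, and then Q* = 699 - 0.516·372 = 507.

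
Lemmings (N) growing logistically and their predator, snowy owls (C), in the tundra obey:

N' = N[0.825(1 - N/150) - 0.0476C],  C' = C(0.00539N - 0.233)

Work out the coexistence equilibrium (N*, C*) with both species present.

N* ≈ 43.2, C* ≈ 12.3

From dC/dt = 0 with C > 0: 0.00539N* = 0.233, so N* = 43.2.
Substitute into dN/dt = 0: 0.825(1 - 43.2/150) = 0.0476C*.
The bracket is 0.712, giving C* = 0.587/0.0476 = 12.3.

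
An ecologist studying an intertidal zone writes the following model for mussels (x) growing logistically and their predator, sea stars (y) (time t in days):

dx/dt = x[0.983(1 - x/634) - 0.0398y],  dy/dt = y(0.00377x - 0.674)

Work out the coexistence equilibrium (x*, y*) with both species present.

x* ≈ 179, y* ≈ 17.7

From dy/dt = 0 with y > 0: 0.00377x* = 0.674, so x* = 179.
Substitute into dx/dt = 0: 0.983(1 - 179/634) = 0.0398y*.
The bracket is 0.718, giving y* = 0.706/0.0398 = 17.7.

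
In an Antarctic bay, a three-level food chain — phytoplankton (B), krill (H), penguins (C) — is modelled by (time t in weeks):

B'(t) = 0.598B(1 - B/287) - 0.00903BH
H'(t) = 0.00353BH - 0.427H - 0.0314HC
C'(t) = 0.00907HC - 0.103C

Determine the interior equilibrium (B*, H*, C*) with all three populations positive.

From dC/dt = 0: 0.00907H* = 0.103, so H* = 11.4.
From dB/dt = 0: 0.598(1 - B*/287) = 0.00903·11.4, giving B* = 287·(1 - 0.171) = 238.
From dH/dt = 0: 0.00353·238 - 0.427 = 0.0314C*, so C* = 0.412/0.0314 = 13.1.

B* ≈ 238, H* ≈ 11.4, C* ≈ 13.1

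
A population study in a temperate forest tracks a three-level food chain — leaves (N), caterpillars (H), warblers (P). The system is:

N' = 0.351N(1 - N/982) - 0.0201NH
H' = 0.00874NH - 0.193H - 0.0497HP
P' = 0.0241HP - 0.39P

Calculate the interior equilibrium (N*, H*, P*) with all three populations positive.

N* ≈ 72, H* ≈ 16.2, P* ≈ 8.78

From dP/dt = 0: 0.0241H* = 0.39, so H* = 16.2.
From dN/dt = 0: 0.351(1 - N*/982) = 0.0201·16.2, giving N* = 982·(1 - 0.927) = 72.
From dH/dt = 0: 0.00874·72 - 0.193 = 0.0497P*, so P* = 0.436/0.0497 = 8.78.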